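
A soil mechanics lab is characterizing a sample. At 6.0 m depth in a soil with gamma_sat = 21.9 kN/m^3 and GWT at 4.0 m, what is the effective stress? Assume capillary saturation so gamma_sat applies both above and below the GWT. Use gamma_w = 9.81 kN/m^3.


Total stress = gamma_sat * depth
sigma = 21.9 * 6.0 = 131.4 kPa
Pore water pressure u = gamma_w * (depth - d_wt)
u = 9.81 * (6.0 - 4.0) = 19.62 kPa
Effective stress = sigma - u
sigma' = 131.4 - 19.62 = 111.78 kPa


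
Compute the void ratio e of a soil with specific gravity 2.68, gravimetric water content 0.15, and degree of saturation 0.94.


Using the relation e = Gs * w / S
e = 2.68 * 0.15 / 0.94
e = 0.4277


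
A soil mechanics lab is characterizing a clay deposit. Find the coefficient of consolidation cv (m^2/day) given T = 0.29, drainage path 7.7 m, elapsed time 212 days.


Result: 0.0811 m^2/day

Derivation:
Using cv = T * H_dr^2 / t
H_dr^2 = 7.7^2 = 59.29
cv = 0.29 * 59.29 / 212
cv = 0.0811 m^2/day


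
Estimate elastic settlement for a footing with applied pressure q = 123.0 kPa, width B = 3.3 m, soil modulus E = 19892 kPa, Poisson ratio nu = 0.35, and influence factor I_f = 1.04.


Using Se = q * B * (1 - nu^2) * I_f / E
1 - nu^2 = 1 - 0.35^2 = 0.8775
Se = 123.0 * 3.3 * 0.8775 * 1.04 / 19892
Se = 0.018622 m
Convert to mm: Se = 0.018622 * 1000 = 18.622 mm


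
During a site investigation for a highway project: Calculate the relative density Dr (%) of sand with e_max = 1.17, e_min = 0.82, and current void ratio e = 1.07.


Using Dr = (e_max - e) / (e_max - e_min) * 100
e_max - e = 1.17 - 1.07 = 0.1
e_max - e_min = 1.17 - 0.82 = 0.35
Dr = 0.1 / 0.35 * 100
Dr = 28.57 %


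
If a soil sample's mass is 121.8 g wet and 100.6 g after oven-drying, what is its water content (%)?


Using w = (m_wet - m_dry) / m_dry * 100
m_wet - m_dry = 121.8 - 100.6 = 21.2 g
w = 21.2 / 100.6 * 100
w = 21.07 %


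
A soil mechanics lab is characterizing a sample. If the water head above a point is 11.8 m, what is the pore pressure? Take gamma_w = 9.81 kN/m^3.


Using u = gamma_w * h_w
u = 9.81 * 11.8
u = 115.76 kPa


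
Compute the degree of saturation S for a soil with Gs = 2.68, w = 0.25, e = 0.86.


Using S = Gs * w / e
S = 2.68 * 0.25 / 0.86
S = 0.7791


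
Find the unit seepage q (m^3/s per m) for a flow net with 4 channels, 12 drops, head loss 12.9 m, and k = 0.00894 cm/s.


Convert k to m/s for unit consistency with H:
k = 0.00894 cm/s = 0.00894 / 100 m/s = 8.94e-05 m/s
Using q = k * H * Nf / Nd
Nf / Nd = 4 / 12 = 0.3333
q = 8.94e-05 * 12.9 * 0.3333
q = 0.0003844 m^3/s per m


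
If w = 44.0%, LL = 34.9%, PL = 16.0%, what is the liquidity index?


Result: 1.481

Derivation:
First compute the plasticity index:
PI = LL - PL = 34.9 - 16.0 = 18.9
Then compute the liquidity index:
LI = (w - PL) / PI
LI = (44.0 - 16.0) / 18.9
LI = 1.481


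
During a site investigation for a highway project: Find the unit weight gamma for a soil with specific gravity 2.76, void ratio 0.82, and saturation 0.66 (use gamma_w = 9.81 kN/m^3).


Result: 17.794 kN/m^3

Derivation:
Using gamma = gamma_w * (Gs + S*e) / (1 + e)
Numerator: Gs + S*e = 2.76 + 0.66*0.82 = 3.3012
Denominator: 1 + e = 1 + 0.82 = 1.82
gamma = 9.81 * 3.3012 / 1.82
gamma = 17.794 kN/m^3


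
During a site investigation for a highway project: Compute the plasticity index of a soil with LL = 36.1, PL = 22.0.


Using PI = LL - PL
PI = 36.1 - 22.0
PI = 14.1


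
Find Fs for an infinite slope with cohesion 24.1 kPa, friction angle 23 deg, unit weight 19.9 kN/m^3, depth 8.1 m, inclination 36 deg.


Result: 0.899

Derivation:
Using Fs = c / (gamma*H*sin(beta)*cos(beta)) + tan(phi)/tan(beta)
Cohesion contribution = 24.1 / (19.9*8.1*sin(36)*cos(36))
Cohesion contribution = 0.314415
Friction contribution = tan(23)/tan(36) = 0.584239
Fs = 0.314415 + 0.584239
Fs = 0.899


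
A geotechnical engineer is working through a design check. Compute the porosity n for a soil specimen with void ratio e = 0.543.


Using the relation n = e / (1 + e)
n = 0.543 / (1 + 0.543)
n = 0.543 / 1.543
n = 0.3519


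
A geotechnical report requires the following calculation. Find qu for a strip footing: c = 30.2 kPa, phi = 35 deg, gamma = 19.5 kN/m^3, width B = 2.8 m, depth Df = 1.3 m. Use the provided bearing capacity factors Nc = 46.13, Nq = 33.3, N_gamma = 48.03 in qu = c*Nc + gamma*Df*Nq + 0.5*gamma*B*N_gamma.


Result: 3548.5 kPa

Derivation:
Compute qu = c*Nc + gamma*Df*Nq + 0.5*gamma*B*N_gamma
Term 1: 30.2 * 46.13 = 1393.126
Term 2: 19.5 * 1.3 * 33.3 = 844.155
Term 3: 0.5 * 19.5 * 2.8 * 48.03 = 1311.219
qu = 1393.126 + 844.155 + 1311.219
qu = 3548.5 kPa


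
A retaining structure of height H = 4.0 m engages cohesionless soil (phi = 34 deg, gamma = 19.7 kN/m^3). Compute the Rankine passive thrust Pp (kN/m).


Result: 557.45 kN/m

Derivation:
Compute passive earth pressure coefficient:
Kp = tan^2(45 + phi/2) = tan^2(62.0) = 3.537132
Compute passive force:
Pp = 0.5 * Kp * gamma * H^2
Pp = 0.5 * 3.537132 * 19.7 * 4.0^2
Pp = 557.45 kN/m


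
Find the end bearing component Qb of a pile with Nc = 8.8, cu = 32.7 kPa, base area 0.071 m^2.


Result: 20.43 kN

Derivation:
Using Qb = Nc * cu * Ab
Qb = 8.8 * 32.7 * 0.071
Qb = 20.43 kN


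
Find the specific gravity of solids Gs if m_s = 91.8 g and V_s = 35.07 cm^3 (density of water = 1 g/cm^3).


Using Gs = m_s / (V_s * rho_w)
Since rho_w = 1 g/cm^3:
Gs = 91.8 / 35.07
Gs = 2.618


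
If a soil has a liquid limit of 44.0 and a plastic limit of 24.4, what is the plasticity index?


Using PI = LL - PL
PI = 44.0 - 24.4
PI = 19.6


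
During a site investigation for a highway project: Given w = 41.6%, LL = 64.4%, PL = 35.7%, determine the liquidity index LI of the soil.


First compute the plasticity index:
PI = LL - PL = 64.4 - 35.7 = 28.7
Then compute the liquidity index:
LI = (w - PL) / PI
LI = (41.6 - 35.7) / 28.7
LI = 0.206


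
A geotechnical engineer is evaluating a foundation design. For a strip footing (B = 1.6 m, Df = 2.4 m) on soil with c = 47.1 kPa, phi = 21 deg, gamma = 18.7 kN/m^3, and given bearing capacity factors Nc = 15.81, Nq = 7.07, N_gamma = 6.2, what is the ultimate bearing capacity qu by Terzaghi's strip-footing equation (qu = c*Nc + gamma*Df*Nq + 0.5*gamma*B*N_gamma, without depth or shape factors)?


Result: 1154.7 kPa

Derivation:
Compute qu = c*Nc + gamma*Df*Nq + 0.5*gamma*B*N_gamma
Term 1: 47.1 * 15.81 = 744.651
Term 2: 18.7 * 2.4 * 7.07 = 317.3016
Term 3: 0.5 * 18.7 * 1.6 * 6.2 = 92.752
qu = 744.651 + 317.3016 + 92.752
qu = 1154.7 kPa


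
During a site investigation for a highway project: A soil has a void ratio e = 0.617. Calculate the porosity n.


Result: 0.3816

Derivation:
Using the relation n = e / (1 + e)
n = 0.617 / (1 + 0.617)
n = 0.617 / 1.617
n = 0.3816


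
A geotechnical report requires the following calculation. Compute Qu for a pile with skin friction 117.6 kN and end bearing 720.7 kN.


Using Qu = Qf + Qb
Qu = 117.6 + 720.7
Qu = 838.3 kN


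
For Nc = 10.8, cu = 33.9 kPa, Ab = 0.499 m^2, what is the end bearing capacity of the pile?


Result: 182.69 kN

Derivation:
Using Qb = Nc * cu * Ab
Qb = 10.8 * 33.9 * 0.499
Qb = 182.69 kN


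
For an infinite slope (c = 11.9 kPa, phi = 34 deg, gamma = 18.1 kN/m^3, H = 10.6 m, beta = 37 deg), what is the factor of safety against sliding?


Using Fs = c / (gamma*H*sin(beta)*cos(beta)) + tan(phi)/tan(beta)
Cohesion contribution = 11.9 / (18.1*10.6*sin(37)*cos(37))
Cohesion contribution = 0.129048
Friction contribution = tan(34)/tan(37) = 0.895103
Fs = 0.129048 + 0.895103
Fs = 1.024


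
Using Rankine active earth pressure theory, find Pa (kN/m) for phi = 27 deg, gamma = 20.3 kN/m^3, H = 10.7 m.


Compute active earth pressure coefficient:
Ka = tan^2(45 - phi/2) = tan^2(31.5) = 0.375525
Compute active force:
Pa = 0.5 * Ka * gamma * H^2
Pa = 0.5 * 0.375525 * 20.3 * 10.7^2
Pa = 436.39 kN/m


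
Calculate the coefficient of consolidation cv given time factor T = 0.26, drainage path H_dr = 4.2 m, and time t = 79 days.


Using cv = T * H_dr^2 / t
H_dr^2 = 4.2^2 = 17.64
cv = 0.26 * 17.64 / 79
cv = 0.05806 m^2/day


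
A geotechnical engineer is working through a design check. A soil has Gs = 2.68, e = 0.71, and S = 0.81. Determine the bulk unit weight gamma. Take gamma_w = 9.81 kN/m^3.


Result: 18.674 kN/m^3

Derivation:
Using gamma = gamma_w * (Gs + S*e) / (1 + e)
Numerator: Gs + S*e = 2.68 + 0.81*0.71 = 3.2551
Denominator: 1 + e = 1 + 0.71 = 1.71
gamma = 9.81 * 3.2551 / 1.71
gamma = 18.674 kN/m^3


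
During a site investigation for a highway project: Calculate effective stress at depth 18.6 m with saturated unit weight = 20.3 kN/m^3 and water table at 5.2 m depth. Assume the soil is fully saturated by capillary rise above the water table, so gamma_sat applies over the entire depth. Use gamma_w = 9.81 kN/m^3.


Result: 246.13 kPa

Derivation:
Total stress = gamma_sat * depth
sigma = 20.3 * 18.6 = 377.58 kPa
Pore water pressure u = gamma_w * (depth - d_wt)
u = 9.81 * (18.6 - 5.2) = 131.454 kPa
Effective stress = sigma - u
sigma' = 377.58 - 131.454 = 246.13 kPa


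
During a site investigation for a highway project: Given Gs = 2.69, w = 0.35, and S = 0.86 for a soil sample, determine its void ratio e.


Using the relation e = Gs * w / S
e = 2.69 * 0.35 / 0.86
e = 1.0948


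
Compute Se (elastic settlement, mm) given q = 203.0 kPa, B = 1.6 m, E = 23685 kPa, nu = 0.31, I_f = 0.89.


Using Se = q * B * (1 - nu^2) * I_f / E
1 - nu^2 = 1 - 0.31^2 = 0.9039
Se = 203.0 * 1.6 * 0.9039 * 0.89 / 23685
Se = 0.011032 m
Convert to mm: Se = 0.011032 * 1000 = 11.032 mm


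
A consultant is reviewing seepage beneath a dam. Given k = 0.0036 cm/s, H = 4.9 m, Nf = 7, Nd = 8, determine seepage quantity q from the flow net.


Convert k to m/s for unit consistency with H:
k = 0.0036 cm/s = 0.0036 / 100 m/s = 3.6e-05 m/s
Using q = k * H * Nf / Nd
Nf / Nd = 7 / 8 = 0.875
q = 3.6e-05 * 4.9 * 0.875
q = 0.0001544 m^3/s per m


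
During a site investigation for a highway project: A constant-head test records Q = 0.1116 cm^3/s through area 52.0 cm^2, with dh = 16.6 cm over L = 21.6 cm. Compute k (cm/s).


Result: 0.002793 cm/s

Derivation:
Compute hydraulic gradient:
i = dh / L = 16.6 / 21.6 = 0.768519
Then apply Darcy's law:
k = Q / (A * i)
k = 0.1116 / (52.0 * 0.768519)
k = 0.1116 / 39.963
k = 0.002793 cm/s


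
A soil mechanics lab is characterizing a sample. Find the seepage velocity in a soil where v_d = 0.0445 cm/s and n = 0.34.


Using v_s = v_d / n
v_s = 0.0445 / 0.34
v_s = 0.13088 cm/s


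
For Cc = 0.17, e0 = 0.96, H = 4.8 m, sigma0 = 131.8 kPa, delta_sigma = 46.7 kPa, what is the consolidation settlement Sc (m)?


Result: 0.0548 m

Derivation:
Using Sc = Cc * H / (1 + e0) * log10((sigma0 + delta_sigma) / sigma0)
Stress ratio = (131.8 + 46.7) / 131.8 = 1.35432
log10(1.35432) = 0.131723
Cc * H / (1 + e0) = 0.17 * 4.8 / (1 + 0.96) = 0.416327
Sc = 0.416327 * 0.131723
Sc = 0.0548 m


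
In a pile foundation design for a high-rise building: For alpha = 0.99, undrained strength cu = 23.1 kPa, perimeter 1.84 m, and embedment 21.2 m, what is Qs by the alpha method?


Result: 892.07 kN

Derivation:
Using Qs = alpha * cu * perimeter * L
Qs = 0.99 * 23.1 * 1.84 * 21.2
Qs = 892.07 kN


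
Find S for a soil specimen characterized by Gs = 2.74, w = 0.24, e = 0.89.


Result: 0.7389

Derivation:
Using S = Gs * w / e
S = 2.74 * 0.24 / 0.89
S = 0.7389


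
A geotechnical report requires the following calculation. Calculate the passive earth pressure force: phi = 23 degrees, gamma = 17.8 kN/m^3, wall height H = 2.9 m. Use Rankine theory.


Compute passive earth pressure coefficient:
Kp = tan^2(45 + phi/2) = tan^2(56.5) = 2.282623
Compute passive force:
Pp = 0.5 * Kp * gamma * H^2
Pp = 0.5 * 2.282623 * 17.8 * 2.9^2
Pp = 170.85 kN/m


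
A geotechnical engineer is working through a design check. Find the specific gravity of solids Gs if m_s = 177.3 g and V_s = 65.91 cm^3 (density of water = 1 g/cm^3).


Using Gs = m_s / (V_s * rho_w)
Since rho_w = 1 g/cm^3:
Gs = 177.3 / 65.91
Gs = 2.69


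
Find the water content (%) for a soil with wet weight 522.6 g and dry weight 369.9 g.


Result: 41.28 %

Derivation:
Using w = (m_wet - m_dry) / m_dry * 100
m_wet - m_dry = 522.6 - 369.9 = 152.7 g
w = 152.7 / 369.9 * 100
w = 41.28 %


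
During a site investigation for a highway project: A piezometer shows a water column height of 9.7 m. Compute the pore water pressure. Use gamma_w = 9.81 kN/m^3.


Using u = gamma_w * h_w
u = 9.81 * 9.7
u = 95.16 kPa


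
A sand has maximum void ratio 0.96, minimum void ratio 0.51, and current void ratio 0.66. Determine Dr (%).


Using Dr = (e_max - e) / (e_max - e_min) * 100
e_max - e = 0.96 - 0.66 = 0.3
e_max - e_min = 0.96 - 0.51 = 0.45
Dr = 0.3 / 0.45 * 100
Dr = 66.67 %


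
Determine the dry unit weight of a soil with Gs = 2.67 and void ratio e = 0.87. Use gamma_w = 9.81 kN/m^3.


Result: 14.007 kN/m^3

Derivation:
Using gamma_d = Gs * gamma_w / (1 + e)
gamma_d = 2.67 * 9.81 / (1 + 0.87)
gamma_d = 2.67 * 9.81 / 1.87
gamma_d = 14.007 kN/m^3


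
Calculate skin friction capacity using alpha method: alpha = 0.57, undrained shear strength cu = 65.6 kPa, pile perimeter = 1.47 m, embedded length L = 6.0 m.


Using Qs = alpha * cu * perimeter * L
Qs = 0.57 * 65.6 * 1.47 * 6.0
Qs = 329.8 kN


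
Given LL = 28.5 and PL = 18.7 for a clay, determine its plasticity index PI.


Result: 9.8

Derivation:
Using PI = LL - PL
PI = 28.5 - 18.7
PI = 9.8


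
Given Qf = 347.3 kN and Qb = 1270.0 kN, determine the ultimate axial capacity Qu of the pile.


Using Qu = Qf + Qb
Qu = 347.3 + 1270.0
Qu = 1617.3 kN


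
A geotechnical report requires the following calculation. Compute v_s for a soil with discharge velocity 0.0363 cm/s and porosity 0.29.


Result: 0.12517 cm/s

Derivation:
Using v_s = v_d / n
v_s = 0.0363 / 0.29
v_s = 0.12517 cm/s


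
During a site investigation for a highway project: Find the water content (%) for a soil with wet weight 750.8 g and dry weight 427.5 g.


Using w = (m_wet - m_dry) / m_dry * 100
m_wet - m_dry = 750.8 - 427.5 = 323.3 g
w = 323.3 / 427.5 * 100
w = 75.63 %


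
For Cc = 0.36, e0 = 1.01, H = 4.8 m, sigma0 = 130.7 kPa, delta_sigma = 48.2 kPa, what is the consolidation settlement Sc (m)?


Result: 0.1172 m

Derivation:
Using Sc = Cc * H / (1 + e0) * log10((sigma0 + delta_sigma) / sigma0)
Stress ratio = (130.7 + 48.2) / 130.7 = 1.36878
log10(1.36878) = 0.136335
Cc * H / (1 + e0) = 0.36 * 4.8 / (1 + 1.01) = 0.859701
Sc = 0.859701 * 0.136335
Sc = 0.1172 m


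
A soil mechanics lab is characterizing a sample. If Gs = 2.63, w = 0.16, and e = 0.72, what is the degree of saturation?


Result: 0.5844

Derivation:
Using S = Gs * w / e
S = 2.63 * 0.16 / 0.72
S = 0.5844


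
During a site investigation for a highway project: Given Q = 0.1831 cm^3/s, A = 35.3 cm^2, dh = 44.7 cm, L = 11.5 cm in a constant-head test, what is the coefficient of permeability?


Compute hydraulic gradient:
i = dh / L = 44.7 / 11.5 = 3.88696
Then apply Darcy's law:
k = Q / (A * i)
k = 0.1831 / (35.3 * 3.88696)
k = 0.1831 / 137.21
k = 0.001334 cm/s


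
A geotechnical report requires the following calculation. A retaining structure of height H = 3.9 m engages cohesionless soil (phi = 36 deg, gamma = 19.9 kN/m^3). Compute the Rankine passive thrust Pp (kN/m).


Compute passive earth pressure coefficient:
Kp = tan^2(45 + phi/2) = tan^2(63.0) = 3.85184
Compute passive force:
Pp = 0.5 * Kp * gamma * H^2
Pp = 0.5 * 3.85184 * 19.9 * 3.9^2
Pp = 582.94 kN/m


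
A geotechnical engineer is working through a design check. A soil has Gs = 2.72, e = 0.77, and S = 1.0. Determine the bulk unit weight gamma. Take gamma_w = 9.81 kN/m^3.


Result: 19.343 kN/m^3

Derivation:
Using gamma = gamma_w * (Gs + S*e) / (1 + e)
Numerator: Gs + S*e = 2.72 + 1.0*0.77 = 3.49
Denominator: 1 + e = 1 + 0.77 = 1.77
gamma = 9.81 * 3.49 / 1.77
gamma = 19.343 kN/m^3


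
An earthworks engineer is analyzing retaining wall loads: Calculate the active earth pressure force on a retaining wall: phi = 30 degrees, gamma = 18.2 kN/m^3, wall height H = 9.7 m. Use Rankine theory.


Compute active earth pressure coefficient:
Ka = tan^2(45 - phi/2) = tan^2(30.0) = 0.333333
Compute active force:
Pa = 0.5 * Ka * gamma * H^2
Pa = 0.5 * 0.333333 * 18.2 * 9.7^2
Pa = 285.41 kN/m


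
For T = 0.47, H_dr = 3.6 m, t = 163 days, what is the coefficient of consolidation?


Result: 0.03737 m^2/day

Derivation:
Using cv = T * H_dr^2 / t
H_dr^2 = 3.6^2 = 12.96
cv = 0.47 * 12.96 / 163
cv = 0.03737 m^2/day


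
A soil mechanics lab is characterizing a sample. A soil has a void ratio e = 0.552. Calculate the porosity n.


Using the relation n = e / (1 + e)
n = 0.552 / (1 + 0.552)
n = 0.552 / 1.552
n = 0.3557


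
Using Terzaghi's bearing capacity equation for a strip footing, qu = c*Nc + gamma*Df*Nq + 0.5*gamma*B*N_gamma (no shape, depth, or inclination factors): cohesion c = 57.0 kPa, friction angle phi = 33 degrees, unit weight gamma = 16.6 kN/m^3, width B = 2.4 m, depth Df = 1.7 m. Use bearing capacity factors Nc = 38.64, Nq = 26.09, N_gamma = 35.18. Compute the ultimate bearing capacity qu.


Result: 3639.53 kPa

Derivation:
Compute qu = c*Nc + gamma*Df*Nq + 0.5*gamma*B*N_gamma
Term 1: 57.0 * 38.64 = 2202.48
Term 2: 16.6 * 1.7 * 26.09 = 736.2598
Term 3: 0.5 * 16.6 * 2.4 * 35.18 = 700.7856
qu = 2202.48 + 736.2598 + 700.7856
qu = 3639.53 kPa


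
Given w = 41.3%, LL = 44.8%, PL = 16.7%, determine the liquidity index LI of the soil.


First compute the plasticity index:
PI = LL - PL = 44.8 - 16.7 = 28.1
Then compute the liquidity index:
LI = (w - PL) / PI
LI = (41.3 - 16.7) / 28.1
LI = 0.875


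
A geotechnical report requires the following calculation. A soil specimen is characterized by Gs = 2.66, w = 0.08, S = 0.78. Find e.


Using the relation e = Gs * w / S
e = 2.66 * 0.08 / 0.78
e = 0.2728


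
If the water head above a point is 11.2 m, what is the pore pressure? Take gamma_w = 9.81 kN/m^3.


Result: 109.87 kPa

Derivation:
Using u = gamma_w * h_w
u = 9.81 * 11.2
u = 109.87 kPa


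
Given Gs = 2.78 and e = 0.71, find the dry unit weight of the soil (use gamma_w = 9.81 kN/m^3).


Result: 15.948 kN/m^3

Derivation:
Using gamma_d = Gs * gamma_w / (1 + e)
gamma_d = 2.78 * 9.81 / (1 + 0.71)
gamma_d = 2.78 * 9.81 / 1.71
gamma_d = 15.948 kN/m^3


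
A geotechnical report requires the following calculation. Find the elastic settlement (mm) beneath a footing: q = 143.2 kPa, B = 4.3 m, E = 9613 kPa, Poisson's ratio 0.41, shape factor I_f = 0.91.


Using Se = q * B * (1 - nu^2) * I_f / E
1 - nu^2 = 1 - 0.41^2 = 0.8319
Se = 143.2 * 4.3 * 0.8319 * 0.91 / 9613
Se = 0.048491 m
Convert to mm: Se = 0.048491 * 1000 = 48.491 mm


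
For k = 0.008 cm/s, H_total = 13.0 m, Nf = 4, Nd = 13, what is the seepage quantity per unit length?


Result: 0.00032 m^3/s per m

Derivation:
Convert k to m/s for unit consistency with H:
k = 0.008 cm/s = 0.008 / 100 m/s = 8e-05 m/s
Using q = k * H * Nf / Nd
Nf / Nd = 4 / 13 = 0.3077
q = 8e-05 * 13.0 * 0.3077
q = 0.00032 m^3/s per m


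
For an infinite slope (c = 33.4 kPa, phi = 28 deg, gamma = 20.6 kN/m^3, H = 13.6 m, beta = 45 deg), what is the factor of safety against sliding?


Using Fs = c / (gamma*H*sin(beta)*cos(beta)) + tan(phi)/tan(beta)
Cohesion contribution = 33.4 / (20.6*13.6*sin(45)*cos(45))
Cohesion contribution = 0.238435
Friction contribution = tan(28)/tan(45) = 0.531709
Fs = 0.238435 + 0.531709
Fs = 0.77


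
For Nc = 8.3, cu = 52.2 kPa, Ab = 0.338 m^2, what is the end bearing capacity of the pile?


Using Qb = Nc * cu * Ab
Qb = 8.3 * 52.2 * 0.338
Qb = 146.44 kN


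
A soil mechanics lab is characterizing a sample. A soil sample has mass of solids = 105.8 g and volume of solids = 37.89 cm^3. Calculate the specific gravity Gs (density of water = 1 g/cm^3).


Using Gs = m_s / (V_s * rho_w)
Since rho_w = 1 g/cm^3:
Gs = 105.8 / 37.89
Gs = 2.792


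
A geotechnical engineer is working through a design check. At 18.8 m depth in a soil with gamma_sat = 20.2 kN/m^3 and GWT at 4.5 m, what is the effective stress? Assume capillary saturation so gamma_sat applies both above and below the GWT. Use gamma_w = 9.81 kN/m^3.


Result: 239.48 kPa

Derivation:
Total stress = gamma_sat * depth
sigma = 20.2 * 18.8 = 379.76 kPa
Pore water pressure u = gamma_w * (depth - d_wt)
u = 9.81 * (18.8 - 4.5) = 140.283 kPa
Effective stress = sigma - u
sigma' = 379.76 - 140.283 = 239.48 kPa


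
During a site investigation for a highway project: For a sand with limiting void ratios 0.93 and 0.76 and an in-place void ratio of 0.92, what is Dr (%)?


Using Dr = (e_max - e) / (e_max - e_min) * 100
e_max - e = 0.93 - 0.92 = 0.01
e_max - e_min = 0.93 - 0.76 = 0.17
Dr = 0.01 / 0.17 * 100
Dr = 5.88 %


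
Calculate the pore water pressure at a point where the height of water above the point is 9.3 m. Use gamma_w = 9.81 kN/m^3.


Result: 91.23 kPa

Derivation:
Using u = gamma_w * h_w
u = 9.81 * 9.3
u = 91.23 kPa


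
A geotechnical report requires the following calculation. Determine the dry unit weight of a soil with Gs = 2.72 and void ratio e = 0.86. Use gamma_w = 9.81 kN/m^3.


Using gamma_d = Gs * gamma_w / (1 + e)
gamma_d = 2.72 * 9.81 / (1 + 0.86)
gamma_d = 2.72 * 9.81 / 1.86
gamma_d = 14.346 kN/m^3


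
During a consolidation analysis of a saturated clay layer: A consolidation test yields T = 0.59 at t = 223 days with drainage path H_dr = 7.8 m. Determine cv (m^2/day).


Using cv = T * H_dr^2 / t
H_dr^2 = 7.8^2 = 60.84
cv = 0.59 * 60.84 / 223
cv = 0.16097 m^2/day


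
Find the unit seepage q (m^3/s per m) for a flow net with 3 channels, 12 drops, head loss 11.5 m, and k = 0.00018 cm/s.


Convert k to m/s for unit consistency with H:
k = 0.00018 cm/s = 0.00018 / 100 m/s = 1.8e-06 m/s
Using q = k * H * Nf / Nd
Nf / Nd = 3 / 12 = 0.25
q = 1.8e-06 * 11.5 * 0.25
q = 5.175e-06 m^3/s per m


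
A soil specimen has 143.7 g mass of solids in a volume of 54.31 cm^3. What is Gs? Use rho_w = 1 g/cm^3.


Result: 2.646

Derivation:
Using Gs = m_s / (V_s * rho_w)
Since rho_w = 1 g/cm^3:
Gs = 143.7 / 54.31
Gs = 2.646


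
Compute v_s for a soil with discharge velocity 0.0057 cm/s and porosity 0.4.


Using v_s = v_d / n
v_s = 0.0057 / 0.4
v_s = 0.01425 cm/s


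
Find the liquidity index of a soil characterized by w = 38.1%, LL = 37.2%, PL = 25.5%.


First compute the plasticity index:
PI = LL - PL = 37.2 - 25.5 = 11.7
Then compute the liquidity index:
LI = (w - PL) / PI
LI = (38.1 - 25.5) / 11.7
LI = 1.077


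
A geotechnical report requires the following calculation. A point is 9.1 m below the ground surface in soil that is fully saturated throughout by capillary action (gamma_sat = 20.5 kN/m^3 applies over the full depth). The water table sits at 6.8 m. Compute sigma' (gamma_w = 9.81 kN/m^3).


Result: 163.99 kPa

Derivation:
Total stress = gamma_sat * depth
sigma = 20.5 * 9.1 = 186.55 kPa
Pore water pressure u = gamma_w * (depth - d_wt)
u = 9.81 * (9.1 - 6.8) = 22.563 kPa
Effective stress = sigma - u
sigma' = 186.55 - 22.563 = 163.99 kPa


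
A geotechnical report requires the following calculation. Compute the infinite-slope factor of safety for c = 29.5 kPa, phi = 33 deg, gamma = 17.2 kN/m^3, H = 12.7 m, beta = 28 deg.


Result: 1.547

Derivation:
Using Fs = c / (gamma*H*sin(beta)*cos(beta)) + tan(phi)/tan(beta)
Cohesion contribution = 29.5 / (17.2*12.7*sin(28)*cos(28))
Cohesion contribution = 0.325796
Friction contribution = tan(33)/tan(28) = 1.22136
Fs = 0.325796 + 1.22136
Fs = 1.547


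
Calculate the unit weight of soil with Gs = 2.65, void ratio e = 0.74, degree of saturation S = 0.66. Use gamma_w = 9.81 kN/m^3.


Using gamma = gamma_w * (Gs + S*e) / (1 + e)
Numerator: Gs + S*e = 2.65 + 0.66*0.74 = 3.1384
Denominator: 1 + e = 1 + 0.74 = 1.74
gamma = 9.81 * 3.1384 / 1.74
gamma = 17.694 kN/m^3


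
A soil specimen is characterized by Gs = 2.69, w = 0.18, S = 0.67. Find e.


Result: 0.7227

Derivation:
Using the relation e = Gs * w / S
e = 2.69 * 0.18 / 0.67
e = 0.7227


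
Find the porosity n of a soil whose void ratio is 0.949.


Result: 0.4869

Derivation:
Using the relation n = e / (1 + e)
n = 0.949 / (1 + 0.949)
n = 0.949 / 1.949
n = 0.4869


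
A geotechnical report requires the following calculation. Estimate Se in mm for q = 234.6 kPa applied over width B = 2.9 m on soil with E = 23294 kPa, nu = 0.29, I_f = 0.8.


Result: 21.4 mm

Derivation:
Using Se = q * B * (1 - nu^2) * I_f / E
1 - nu^2 = 1 - 0.29^2 = 0.9159
Se = 234.6 * 2.9 * 0.9159 * 0.8 / 23294
Se = 0.021400 m
Convert to mm: Se = 0.021400 * 1000 = 21.4 mm


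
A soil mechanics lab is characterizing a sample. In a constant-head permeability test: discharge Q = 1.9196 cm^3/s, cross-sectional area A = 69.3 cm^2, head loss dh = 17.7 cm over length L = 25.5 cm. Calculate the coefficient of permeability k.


Result: 0.039907 cm/s

Derivation:
Compute hydraulic gradient:
i = dh / L = 17.7 / 25.5 = 0.694118
Then apply Darcy's law:
k = Q / (A * i)
k = 1.9196 / (69.3 * 0.694118)
k = 1.9196 / 48.1024
k = 0.039907 cm/s


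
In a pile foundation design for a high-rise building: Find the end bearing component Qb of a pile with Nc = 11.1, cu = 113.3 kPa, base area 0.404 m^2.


Using Qb = Nc * cu * Ab
Qb = 11.1 * 113.3 * 0.404
Qb = 508.08 kN


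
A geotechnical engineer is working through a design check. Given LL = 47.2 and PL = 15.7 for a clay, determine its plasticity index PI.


Using PI = LL - PL
PI = 47.2 - 15.7
PI = 31.5


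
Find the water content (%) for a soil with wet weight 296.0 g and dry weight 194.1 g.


Using w = (m_wet - m_dry) / m_dry * 100
m_wet - m_dry = 296.0 - 194.1 = 101.9 g
w = 101.9 / 194.1 * 100
w = 52.5 %


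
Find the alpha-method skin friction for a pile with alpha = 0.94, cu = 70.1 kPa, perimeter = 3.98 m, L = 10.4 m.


Using Qs = alpha * cu * perimeter * L
Qs = 0.94 * 70.1 * 3.98 * 10.4
Qs = 2727.48 kN


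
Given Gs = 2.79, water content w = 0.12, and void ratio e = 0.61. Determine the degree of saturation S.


Result: 0.5489

Derivation:
Using S = Gs * w / e
S = 2.79 * 0.12 / 0.61
S = 0.5489


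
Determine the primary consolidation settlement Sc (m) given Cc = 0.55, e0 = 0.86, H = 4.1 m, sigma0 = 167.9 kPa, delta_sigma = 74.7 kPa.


Using Sc = Cc * H / (1 + e0) * log10((sigma0 + delta_sigma) / sigma0)
Stress ratio = (167.9 + 74.7) / 167.9 = 1.44491
log10(1.44491) = 0.15984
Cc * H / (1 + e0) = 0.55 * 4.1 / (1 + 0.86) = 1.21237
Sc = 1.21237 * 0.15984
Sc = 0.1938 m


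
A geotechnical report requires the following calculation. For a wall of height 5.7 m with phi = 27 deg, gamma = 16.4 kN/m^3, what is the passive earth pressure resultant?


Compute passive earth pressure coefficient:
Kp = tan^2(45 + phi/2) = tan^2(58.5) = 2.66294
Compute passive force:
Pp = 0.5 * Kp * gamma * H^2
Pp = 0.5 * 2.66294 * 16.4 * 5.7^2
Pp = 709.46 kN/m


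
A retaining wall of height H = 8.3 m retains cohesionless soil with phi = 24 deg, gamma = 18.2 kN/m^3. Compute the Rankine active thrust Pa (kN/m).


Compute active earth pressure coefficient:
Ka = tan^2(45 - phi/2) = tan^2(33.0) = 0.42173
Compute active force:
Pa = 0.5 * Ka * gamma * H^2
Pa = 0.5 * 0.42173 * 18.2 * 8.3^2
Pa = 264.38 kN/m


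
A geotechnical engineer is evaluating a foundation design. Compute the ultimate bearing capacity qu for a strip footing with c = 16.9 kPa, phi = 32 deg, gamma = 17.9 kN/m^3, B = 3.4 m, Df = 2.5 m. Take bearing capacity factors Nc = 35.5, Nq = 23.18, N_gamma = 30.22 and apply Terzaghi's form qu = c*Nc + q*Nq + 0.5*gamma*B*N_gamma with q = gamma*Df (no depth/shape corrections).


Result: 2556.85 kPa

Derivation:
Compute qu = c*Nc + gamma*Df*Nq + 0.5*gamma*B*N_gamma
Term 1: 16.9 * 35.5 = 599.95
Term 2: 17.9 * 2.5 * 23.18 = 1037.305
Term 3: 0.5 * 17.9 * 3.4 * 30.22 = 919.5946
qu = 599.95 + 1037.305 + 919.5946
qu = 2556.85 kPa


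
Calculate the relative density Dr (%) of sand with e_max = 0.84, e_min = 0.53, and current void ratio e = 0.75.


Using Dr = (e_max - e) / (e_max - e_min) * 100
e_max - e = 0.84 - 0.75 = 0.09
e_max - e_min = 0.84 - 0.53 = 0.31
Dr = 0.09 / 0.31 * 100
Dr = 29.03 %


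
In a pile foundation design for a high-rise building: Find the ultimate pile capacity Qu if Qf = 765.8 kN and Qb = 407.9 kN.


Using Qu = Qf + Qb
Qu = 765.8 + 407.9
Qu = 1173.7 kN


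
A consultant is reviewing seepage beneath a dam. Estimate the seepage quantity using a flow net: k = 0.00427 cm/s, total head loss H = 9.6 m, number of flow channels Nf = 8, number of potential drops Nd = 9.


Result: 0.0003644 m^3/s per m

Derivation:
Convert k to m/s for unit consistency with H:
k = 0.00427 cm/s = 0.00427 / 100 m/s = 4.27e-05 m/s
Using q = k * H * Nf / Nd
Nf / Nd = 8 / 9 = 0.8889
q = 4.27e-05 * 9.6 * 0.8889
q = 0.0003644 m^3/s per m


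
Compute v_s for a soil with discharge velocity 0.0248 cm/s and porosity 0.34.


Result: 0.07294 cm/s

Derivation:
Using v_s = v_d / n
v_s = 0.0248 / 0.34
v_s = 0.07294 cm/s


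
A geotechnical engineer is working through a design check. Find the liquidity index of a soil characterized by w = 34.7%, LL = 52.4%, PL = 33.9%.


First compute the plasticity index:
PI = LL - PL = 52.4 - 33.9 = 18.5
Then compute the liquidity index:
LI = (w - PL) / PI
LI = (34.7 - 33.9) / 18.5
LI = 0.043


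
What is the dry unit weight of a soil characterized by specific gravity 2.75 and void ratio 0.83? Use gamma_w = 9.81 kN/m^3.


Using gamma_d = Gs * gamma_w / (1 + e)
gamma_d = 2.75 * 9.81 / (1 + 0.83)
gamma_d = 2.75 * 9.81 / 1.83
gamma_d = 14.742 kN/m^3


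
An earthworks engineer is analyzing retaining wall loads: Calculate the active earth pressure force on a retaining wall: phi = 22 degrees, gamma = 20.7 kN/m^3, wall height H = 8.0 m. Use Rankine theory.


Compute active earth pressure coefficient:
Ka = tan^2(45 - phi/2) = tan^2(34.0) = 0.454962
Compute active force:
Pa = 0.5 * Ka * gamma * H^2
Pa = 0.5 * 0.454962 * 20.7 * 8.0^2
Pa = 301.37 kN/m


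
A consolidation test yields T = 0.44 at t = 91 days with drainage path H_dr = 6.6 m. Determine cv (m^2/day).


Using cv = T * H_dr^2 / t
H_dr^2 = 6.6^2 = 43.56
cv = 0.44 * 43.56 / 91
cv = 0.21062 m^2/day


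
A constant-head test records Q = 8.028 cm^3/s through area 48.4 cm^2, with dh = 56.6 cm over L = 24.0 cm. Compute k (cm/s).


Compute hydraulic gradient:
i = dh / L = 56.6 / 24.0 = 2.35833
Then apply Darcy's law:
k = Q / (A * i)
k = 8.028 / (48.4 * 2.35833)
k = 8.028 / 114.143
k = 0.070333 cm/s


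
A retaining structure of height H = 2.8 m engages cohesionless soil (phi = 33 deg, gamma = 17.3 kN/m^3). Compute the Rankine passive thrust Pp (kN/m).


Result: 230.04 kN/m

Derivation:
Compute passive earth pressure coefficient:
Kp = tan^2(45 + phi/2) = tan^2(61.5) = 3.39212
Compute passive force:
Pp = 0.5 * Kp * gamma * H^2
Pp = 0.5 * 3.39212 * 17.3 * 2.8^2
Pp = 230.04 kN/m


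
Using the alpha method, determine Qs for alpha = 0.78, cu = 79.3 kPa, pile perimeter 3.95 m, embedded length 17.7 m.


Using Qs = alpha * cu * perimeter * L
Qs = 0.78 * 79.3 * 3.95 * 17.7
Qs = 4324.52 kN


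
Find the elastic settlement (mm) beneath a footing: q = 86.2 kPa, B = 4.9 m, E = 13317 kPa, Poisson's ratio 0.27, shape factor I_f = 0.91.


Using Se = q * B * (1 - nu^2) * I_f / E
1 - nu^2 = 1 - 0.27^2 = 0.9271
Se = 86.2 * 4.9 * 0.9271 * 0.91 / 13317
Se = 0.026759 m
Convert to mm: Se = 0.026759 * 1000 = 26.759 mm


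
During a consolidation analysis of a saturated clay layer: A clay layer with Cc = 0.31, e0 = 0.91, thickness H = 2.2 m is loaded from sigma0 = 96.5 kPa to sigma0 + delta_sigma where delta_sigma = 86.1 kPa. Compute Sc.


Using Sc = Cc * H / (1 + e0) * log10((sigma0 + delta_sigma) / sigma0)
Stress ratio = (96.5 + 86.1) / 96.5 = 1.89223
log10(1.89223) = 0.276973
Cc * H / (1 + e0) = 0.31 * 2.2 / (1 + 0.91) = 0.357068
Sc = 0.357068 * 0.276973
Sc = 0.0989 m


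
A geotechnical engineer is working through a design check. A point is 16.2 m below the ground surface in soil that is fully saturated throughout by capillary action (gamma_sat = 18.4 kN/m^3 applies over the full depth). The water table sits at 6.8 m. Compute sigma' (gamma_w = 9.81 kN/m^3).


Result: 205.87 kPa

Derivation:
Total stress = gamma_sat * depth
sigma = 18.4 * 16.2 = 298.08 kPa
Pore water pressure u = gamma_w * (depth - d_wt)
u = 9.81 * (16.2 - 6.8) = 92.214 kPa
Effective stress = sigma - u
sigma' = 298.08 - 92.214 = 205.87 kPa


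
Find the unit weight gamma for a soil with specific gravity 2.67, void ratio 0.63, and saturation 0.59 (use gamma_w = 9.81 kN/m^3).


Using gamma = gamma_w * (Gs + S*e) / (1 + e)
Numerator: Gs + S*e = 2.67 + 0.59*0.63 = 3.0417
Denominator: 1 + e = 1 + 0.63 = 1.63
gamma = 9.81 * 3.0417 / 1.63
gamma = 18.306 kN/m^3


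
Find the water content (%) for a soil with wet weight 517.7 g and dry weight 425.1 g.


Result: 21.78 %

Derivation:
Using w = (m_wet - m_dry) / m_dry * 100
m_wet - m_dry = 517.7 - 425.1 = 92.6 g
w = 92.6 / 425.1 * 100
w = 21.78 %


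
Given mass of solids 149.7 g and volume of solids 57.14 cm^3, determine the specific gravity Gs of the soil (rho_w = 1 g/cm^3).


Result: 2.62

Derivation:
Using Gs = m_s / (V_s * rho_w)
Since rho_w = 1 g/cm^3:
Gs = 149.7 / 57.14
Gs = 2.62


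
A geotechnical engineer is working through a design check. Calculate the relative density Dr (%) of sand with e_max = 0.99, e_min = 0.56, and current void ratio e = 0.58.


Result: 95.35 %

Derivation:
Using Dr = (e_max - e) / (e_max - e_min) * 100
e_max - e = 0.99 - 0.58 = 0.41
e_max - e_min = 0.99 - 0.56 = 0.43
Dr = 0.41 / 0.43 * 100
Dr = 95.35 %


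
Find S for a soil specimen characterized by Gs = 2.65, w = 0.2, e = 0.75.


Using S = Gs * w / e
S = 2.65 * 0.2 / 0.75
S = 0.7067


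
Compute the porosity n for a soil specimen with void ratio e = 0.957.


Using the relation n = e / (1 + e)
n = 0.957 / (1 + 0.957)
n = 0.957 / 1.957
n = 0.489


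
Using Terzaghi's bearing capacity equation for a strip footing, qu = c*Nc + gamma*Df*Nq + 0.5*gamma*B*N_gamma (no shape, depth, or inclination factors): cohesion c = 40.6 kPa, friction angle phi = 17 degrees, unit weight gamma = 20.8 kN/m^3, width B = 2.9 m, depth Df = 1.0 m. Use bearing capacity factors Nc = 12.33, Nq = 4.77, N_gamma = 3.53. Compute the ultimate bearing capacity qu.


Result: 706.28 kPa

Derivation:
Compute qu = c*Nc + gamma*Df*Nq + 0.5*gamma*B*N_gamma
Term 1: 40.6 * 12.33 = 500.598
Term 2: 20.8 * 1.0 * 4.77 = 99.216
Term 3: 0.5 * 20.8 * 2.9 * 3.53 = 106.4648
qu = 500.598 + 99.216 + 106.4648
qu = 706.28 kPa


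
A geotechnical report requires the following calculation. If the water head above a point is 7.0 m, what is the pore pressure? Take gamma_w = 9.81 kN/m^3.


Using u = gamma_w * h_w
u = 9.81 * 7.0
u = 68.67 kPa


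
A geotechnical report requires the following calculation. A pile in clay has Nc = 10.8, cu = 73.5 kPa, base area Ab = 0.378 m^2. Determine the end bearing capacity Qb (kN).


Using Qb = Nc * cu * Ab
Qb = 10.8 * 73.5 * 0.378
Qb = 300.06 kN


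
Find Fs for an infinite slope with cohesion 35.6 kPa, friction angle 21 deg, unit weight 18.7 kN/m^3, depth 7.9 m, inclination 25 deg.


Using Fs = c / (gamma*H*sin(beta)*cos(beta)) + tan(phi)/tan(beta)
Cohesion contribution = 35.6 / (18.7*7.9*sin(25)*cos(25))
Cohesion contribution = 0.629155
Friction contribution = tan(21)/tan(25) = 0.823199
Fs = 0.629155 + 0.823199
Fs = 1.452


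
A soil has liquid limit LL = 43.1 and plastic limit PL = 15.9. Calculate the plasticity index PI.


Result: 27.2

Derivation:
Using PI = LL - PL
PI = 43.1 - 15.9
PI = 27.2


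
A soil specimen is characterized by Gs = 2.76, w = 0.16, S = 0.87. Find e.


Using the relation e = Gs * w / S
e = 2.76 * 0.16 / 0.87
e = 0.5076


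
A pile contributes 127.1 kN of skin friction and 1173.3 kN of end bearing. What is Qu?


Using Qu = Qf + Qb
Qu = 127.1 + 1173.3
Qu = 1300.4 kN


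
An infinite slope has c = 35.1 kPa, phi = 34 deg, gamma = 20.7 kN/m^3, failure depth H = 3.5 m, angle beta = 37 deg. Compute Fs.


Using Fs = c / (gamma*H*sin(beta)*cos(beta)) + tan(phi)/tan(beta)
Cohesion contribution = 35.1 / (20.7*3.5*sin(37)*cos(37))
Cohesion contribution = 1.00799
Friction contribution = tan(34)/tan(37) = 0.895103
Fs = 1.00799 + 0.895103
Fs = 1.903


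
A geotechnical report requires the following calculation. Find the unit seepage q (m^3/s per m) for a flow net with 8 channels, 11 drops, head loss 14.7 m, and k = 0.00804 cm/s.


Result: 0.0008595 m^3/s per m

Derivation:
Convert k to m/s for unit consistency with H:
k = 0.00804 cm/s = 0.00804 / 100 m/s = 8.04e-05 m/s
Using q = k * H * Nf / Nd
Nf / Nd = 8 / 11 = 0.7273
q = 8.04e-05 * 14.7 * 0.7273
q = 0.0008595 m^3/s per m


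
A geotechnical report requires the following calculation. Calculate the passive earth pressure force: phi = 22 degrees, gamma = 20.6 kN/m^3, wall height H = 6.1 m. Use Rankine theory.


Result: 842.41 kN/m

Derivation:
Compute passive earth pressure coefficient:
Kp = tan^2(45 + phi/2) = tan^2(56.0) = 2.197987
Compute passive force:
Pp = 0.5 * Kp * gamma * H^2
Pp = 0.5 * 2.197987 * 20.6 * 6.1^2
Pp = 842.41 kN/m


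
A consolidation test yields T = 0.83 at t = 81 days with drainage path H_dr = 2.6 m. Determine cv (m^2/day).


Using cv = T * H_dr^2 / t
H_dr^2 = 2.6^2 = 6.76
cv = 0.83 * 6.76 / 81
cv = 0.06927 m^2/day


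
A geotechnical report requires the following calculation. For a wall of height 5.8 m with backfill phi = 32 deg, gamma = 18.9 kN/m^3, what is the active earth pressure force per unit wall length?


Result: 97.68 kN/m

Derivation:
Compute active earth pressure coefficient:
Ka = tan^2(45 - phi/2) = tan^2(29.0) = 0.307259
Compute active force:
Pa = 0.5 * Ka * gamma * H^2
Pa = 0.5 * 0.307259 * 18.9 * 5.8^2
Pa = 97.68 kN/m


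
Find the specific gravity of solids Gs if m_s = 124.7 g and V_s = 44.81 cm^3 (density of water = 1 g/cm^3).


Using Gs = m_s / (V_s * rho_w)
Since rho_w = 1 g/cm^3:
Gs = 124.7 / 44.81
Gs = 2.783


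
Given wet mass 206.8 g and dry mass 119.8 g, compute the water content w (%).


Using w = (m_wet - m_dry) / m_dry * 100
m_wet - m_dry = 206.8 - 119.8 = 87.0 g
w = 87.0 / 119.8 * 100
w = 72.62 %


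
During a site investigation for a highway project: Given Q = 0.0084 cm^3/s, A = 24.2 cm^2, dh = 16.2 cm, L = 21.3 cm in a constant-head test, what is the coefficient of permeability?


Result: 0.000456 cm/s

Derivation:
Compute hydraulic gradient:
i = dh / L = 16.2 / 21.3 = 0.760563
Then apply Darcy's law:
k = Q / (A * i)
k = 0.0084 / (24.2 * 0.760563)
k = 0.0084 / 18.4056
k = 0.000456 cm/s


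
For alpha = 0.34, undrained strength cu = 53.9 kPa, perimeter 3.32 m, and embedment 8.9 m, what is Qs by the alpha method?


Using Qs = alpha * cu * perimeter * L
Qs = 0.34 * 53.9 * 3.32 * 8.9
Qs = 541.5 kN


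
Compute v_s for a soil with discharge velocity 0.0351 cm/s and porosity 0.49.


Result: 0.07163 cm/s

Derivation:
Using v_s = v_d / n
v_s = 0.0351 / 0.49
v_s = 0.07163 cm/s


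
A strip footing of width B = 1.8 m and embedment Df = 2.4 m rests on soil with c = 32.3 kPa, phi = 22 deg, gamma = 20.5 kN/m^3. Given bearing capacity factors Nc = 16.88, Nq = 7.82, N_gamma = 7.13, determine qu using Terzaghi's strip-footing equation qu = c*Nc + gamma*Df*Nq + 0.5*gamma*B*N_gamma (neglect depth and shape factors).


Compute qu = c*Nc + gamma*Df*Nq + 0.5*gamma*B*N_gamma
Term 1: 32.3 * 16.88 = 545.224
Term 2: 20.5 * 2.4 * 7.82 = 384.744
Term 3: 0.5 * 20.5 * 1.8 * 7.13 = 131.5485
qu = 545.224 + 384.744 + 131.5485
qu = 1061.52 kPa


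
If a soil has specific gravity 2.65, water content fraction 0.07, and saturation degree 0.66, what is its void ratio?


Using the relation e = Gs * w / S
e = 2.65 * 0.07 / 0.66
e = 0.2811
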